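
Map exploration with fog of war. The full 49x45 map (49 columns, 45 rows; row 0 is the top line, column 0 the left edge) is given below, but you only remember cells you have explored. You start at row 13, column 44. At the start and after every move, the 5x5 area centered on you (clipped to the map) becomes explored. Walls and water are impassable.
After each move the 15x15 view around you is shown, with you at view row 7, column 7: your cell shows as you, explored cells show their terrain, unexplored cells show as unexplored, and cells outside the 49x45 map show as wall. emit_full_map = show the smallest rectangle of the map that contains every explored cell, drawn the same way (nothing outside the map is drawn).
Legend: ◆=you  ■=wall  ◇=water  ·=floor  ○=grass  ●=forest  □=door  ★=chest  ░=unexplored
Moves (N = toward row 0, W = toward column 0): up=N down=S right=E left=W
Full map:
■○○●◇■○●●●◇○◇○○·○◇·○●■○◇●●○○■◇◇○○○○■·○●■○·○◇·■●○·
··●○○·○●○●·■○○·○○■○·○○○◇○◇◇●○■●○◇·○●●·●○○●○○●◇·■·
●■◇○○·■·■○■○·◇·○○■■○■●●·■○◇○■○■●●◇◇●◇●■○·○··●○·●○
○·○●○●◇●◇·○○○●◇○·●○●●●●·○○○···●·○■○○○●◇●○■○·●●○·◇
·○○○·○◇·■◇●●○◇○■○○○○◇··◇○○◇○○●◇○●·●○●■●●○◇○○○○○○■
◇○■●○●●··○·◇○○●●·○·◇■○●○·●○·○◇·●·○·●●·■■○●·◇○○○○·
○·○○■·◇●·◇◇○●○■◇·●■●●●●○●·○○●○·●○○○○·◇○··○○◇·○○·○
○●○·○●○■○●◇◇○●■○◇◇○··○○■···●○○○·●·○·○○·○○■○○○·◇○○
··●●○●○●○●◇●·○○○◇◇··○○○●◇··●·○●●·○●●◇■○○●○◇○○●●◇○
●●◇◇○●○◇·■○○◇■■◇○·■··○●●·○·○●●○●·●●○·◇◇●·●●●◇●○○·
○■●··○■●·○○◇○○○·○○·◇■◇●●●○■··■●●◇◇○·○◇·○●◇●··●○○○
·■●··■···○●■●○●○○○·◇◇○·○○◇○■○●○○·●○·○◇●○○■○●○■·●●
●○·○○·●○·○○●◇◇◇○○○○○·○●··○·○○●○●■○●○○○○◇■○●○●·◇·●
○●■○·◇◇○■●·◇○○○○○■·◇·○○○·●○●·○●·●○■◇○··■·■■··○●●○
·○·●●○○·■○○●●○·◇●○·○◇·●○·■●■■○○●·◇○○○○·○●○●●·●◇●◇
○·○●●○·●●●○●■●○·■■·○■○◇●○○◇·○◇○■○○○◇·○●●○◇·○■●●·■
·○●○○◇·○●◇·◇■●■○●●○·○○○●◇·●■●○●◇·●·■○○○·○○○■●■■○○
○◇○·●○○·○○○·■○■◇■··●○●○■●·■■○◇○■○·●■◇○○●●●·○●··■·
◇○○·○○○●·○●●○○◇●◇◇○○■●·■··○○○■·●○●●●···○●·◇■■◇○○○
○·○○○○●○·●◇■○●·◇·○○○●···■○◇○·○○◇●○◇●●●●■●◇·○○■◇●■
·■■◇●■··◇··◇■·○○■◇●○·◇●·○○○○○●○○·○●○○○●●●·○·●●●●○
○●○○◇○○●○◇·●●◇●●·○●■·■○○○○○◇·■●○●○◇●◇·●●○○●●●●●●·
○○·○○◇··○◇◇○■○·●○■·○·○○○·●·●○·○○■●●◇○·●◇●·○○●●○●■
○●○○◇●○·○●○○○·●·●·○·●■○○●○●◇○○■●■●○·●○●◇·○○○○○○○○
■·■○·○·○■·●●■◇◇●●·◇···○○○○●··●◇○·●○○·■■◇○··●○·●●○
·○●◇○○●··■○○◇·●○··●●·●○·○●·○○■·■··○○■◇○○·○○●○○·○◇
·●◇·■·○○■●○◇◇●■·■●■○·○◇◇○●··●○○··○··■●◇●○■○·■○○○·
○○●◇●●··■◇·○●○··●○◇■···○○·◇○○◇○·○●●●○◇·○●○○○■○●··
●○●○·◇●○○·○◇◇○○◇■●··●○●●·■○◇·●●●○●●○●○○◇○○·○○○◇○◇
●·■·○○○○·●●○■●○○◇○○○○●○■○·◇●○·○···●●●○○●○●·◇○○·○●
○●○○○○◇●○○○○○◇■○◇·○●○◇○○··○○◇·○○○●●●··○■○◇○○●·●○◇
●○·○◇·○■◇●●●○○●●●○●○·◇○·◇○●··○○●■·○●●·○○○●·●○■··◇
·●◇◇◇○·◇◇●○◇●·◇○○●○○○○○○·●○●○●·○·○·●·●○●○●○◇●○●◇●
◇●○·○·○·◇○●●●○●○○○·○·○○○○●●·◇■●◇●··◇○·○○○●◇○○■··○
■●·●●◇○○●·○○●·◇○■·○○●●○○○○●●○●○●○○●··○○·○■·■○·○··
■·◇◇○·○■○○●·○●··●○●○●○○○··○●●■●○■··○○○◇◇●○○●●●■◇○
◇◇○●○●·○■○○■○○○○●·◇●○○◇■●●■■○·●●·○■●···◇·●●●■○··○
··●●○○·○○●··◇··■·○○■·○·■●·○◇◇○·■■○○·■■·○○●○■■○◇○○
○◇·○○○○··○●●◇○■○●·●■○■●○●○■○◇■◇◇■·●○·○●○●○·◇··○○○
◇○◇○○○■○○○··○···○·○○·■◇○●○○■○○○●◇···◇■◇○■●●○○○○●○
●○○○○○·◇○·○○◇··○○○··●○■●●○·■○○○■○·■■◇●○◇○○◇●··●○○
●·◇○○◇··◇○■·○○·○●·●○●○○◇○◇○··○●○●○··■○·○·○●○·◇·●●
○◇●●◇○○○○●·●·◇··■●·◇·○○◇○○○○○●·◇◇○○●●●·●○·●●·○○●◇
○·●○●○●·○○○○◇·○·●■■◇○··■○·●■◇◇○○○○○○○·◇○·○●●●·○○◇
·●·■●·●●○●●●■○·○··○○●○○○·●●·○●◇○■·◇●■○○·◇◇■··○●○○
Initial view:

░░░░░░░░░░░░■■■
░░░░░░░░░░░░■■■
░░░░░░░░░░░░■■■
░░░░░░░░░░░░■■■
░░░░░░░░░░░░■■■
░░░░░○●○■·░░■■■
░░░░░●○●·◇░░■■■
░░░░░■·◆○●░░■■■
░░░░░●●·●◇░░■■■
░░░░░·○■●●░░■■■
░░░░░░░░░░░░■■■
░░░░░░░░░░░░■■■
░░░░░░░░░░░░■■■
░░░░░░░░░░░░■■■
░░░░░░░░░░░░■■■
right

░░░░░░░░░░░■■■■
░░░░░░░░░░░■■■■
░░░░░░░░░░░■■■■
░░░░░░░░░░░■■■■
░░░░░░░░░░░■■■■
░░░░○●○■·●░■■■■
░░░░●○●·◇·░■■■■
░░░░■··◆●●░■■■■
░░░░●●·●◇●░■■■■
░░░░·○■●●·░■■■■
░░░░░░░░░░░■■■■
░░░░░░░░░░░■■■■
░░░░░░░░░░░■■■■
░░░░░░░░░░░■■■■
░░░░░░░░░░░■■■■

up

░░░░░░░░░░░■■■■
░░░░░░░░░░░■■■■
░░░░░░░░░░░■■■■
░░░░░░░░░░░■■■■
░░░░░░░░░░░■■■■
░░░░░··●○○░■■■■
░░░░○●○■·●░■■■■
░░░░●○●◆◇·░■■■■
░░░░■··○●●░■■■■
░░░░●●·●◇●░■■■■
░░░░·○■●●·░■■■■
░░░░░░░░░░░■■■■
░░░░░░░░░░░■■■■
░░░░░░░░░░░■■■■
░░░░░░░░░░░■■■■

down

░░░░░░░░░░░■■■■
░░░░░░░░░░░■■■■
░░░░░░░░░░░■■■■
░░░░░░░░░░░■■■■
░░░░░··●○○░■■■■
░░░░○●○■·●░■■■■
░░░░●○●·◇·░■■■■
░░░░■··◆●●░■■■■
░░░░●●·●◇●░■■■■
░░░░·○■●●·░■■■■
░░░░░░░░░░░■■■■
░░░░░░░░░░░■■■■
░░░░░░░░░░░■■■■
░░░░░░░░░░░■■■■
░░░░░░░░░░░■■■■

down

░░░░░░░░░░░■■■■
░░░░░░░░░░░■■■■
░░░░░░░░░░░■■■■
░░░░░··●○○░■■■■
░░░░○●○■·●░■■■■
░░░░●○●·◇·░■■■■
░░░░■··○●●░■■■■
░░░░●●·◆◇●░■■■■
░░░░·○■●●·░■■■■
░░░░░■●■■○░■■■■
░░░░░░░░░░░■■■■
░░░░░░░░░░░■■■■
░░░░░░░░░░░■■■■
░░░░░░░░░░░■■■■
░░░░░░░░░░░■■■■

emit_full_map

░··●○○
○●○■·●
●○●·◇·
■··○●●
●●·◆◇●
·○■●●·
░■●■■○

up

░░░░░░░░░░░■■■■
░░░░░░░░░░░■■■■
░░░░░░░░░░░■■■■
░░░░░░░░░░░■■■■
░░░░░··●○○░■■■■
░░░░○●○■·●░■■■■
░░░░●○●·◇·░■■■■
░░░░■··◆●●░■■■■
░░░░●●·●◇●░■■■■
░░░░·○■●●·░■■■■
░░░░░■●■■○░■■■■
░░░░░░░░░░░■■■■
░░░░░░░░░░░■■■■
░░░░░░░░░░░■■■■
░░░░░░░░░░░■■■■

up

░░░░░░░░░░░■■■■
░░░░░░░░░░░■■■■
░░░░░░░░░░░■■■■
░░░░░░░░░░░■■■■
░░░░░░░░░░░■■■■
░░░░░··●○○░■■■■
░░░░○●○■·●░■■■■
░░░░●○●◆◇·░■■■■
░░░░■··○●●░■■■■
░░░░●●·●◇●░■■■■
░░░░·○■●●·░■■■■
░░░░░■●■■○░■■■■
░░░░░░░░░░░■■■■
░░░░░░░░░░░■■■■
░░░░░░░░░░░■■■■

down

░░░░░░░░░░░■■■■
░░░░░░░░░░░■■■■
░░░░░░░░░░░■■■■
░░░░░░░░░░░■■■■
░░░░░··●○○░■■■■
░░░░○●○■·●░■■■■
░░░░●○●·◇·░■■■■
░░░░■··◆●●░■■■■
░░░░●●·●◇●░■■■■
░░░░·○■●●·░■■■■
░░░░░■●■■○░■■■■
░░░░░░░░░░░■■■■
░░░░░░░░░░░■■■■
░░░░░░░░░░░■■■■
░░░░░░░░░░░■■■■

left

░░░░░░░░░░░░■■■
░░░░░░░░░░░░■■■
░░░░░░░░░░░░■■■
░░░░░░░░░░░░■■■
░░░░░░··●○○░■■■
░░░░░○●○■·●░■■■
░░░░░●○●·◇·░■■■
░░░░░■·◆○●●░■■■
░░░░░●●·●◇●░■■■
░░░░░·○■●●·░■■■
░░░░░░■●■■○░■■■
░░░░░░░░░░░░■■■
░░░░░░░░░░░░■■■
░░░░░░░░░░░░■■■
░░░░░░░░░░░░■■■

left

░░░░░░░░░░░░░■■
░░░░░░░░░░░░░■■
░░░░░░░░░░░░░■■
░░░░░░░░░░░░░■■
░░░░░░░··●○○░■■
░░░░░■○●○■·●░■■
░░░░░○●○●·◇·░■■
░░░░░■■◆·○●●░■■
░░░░░○●●·●◇●░■■
░░░░░◇·○■●●·░■■
░░░░░░░■●■■○░■■
░░░░░░░░░░░░░■■
░░░░░░░░░░░░░■■
░░░░░░░░░░░░░■■
░░░░░░░░░░░░░■■

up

░░░░░░░░░░░░░■■
░░░░░░░░░░░░░■■
░░░░░░░░░░░░░■■
░░░░░░░░░░░░░■■
░░░░░░░░░░░░░■■
░░░░░◇●··●○○░■■
░░░░░■○●○■·●░■■
░░░░░○●◆●·◇·░■■
░░░░░■■··○●●░■■
░░░░░○●●·●◇●░■■
░░░░░◇·○■●●·░■■
░░░░░░░■●■■○░■■
░░░░░░░░░░░░░■■
░░░░░░░░░░░░░■■
░░░░░░░░░░░░░■■

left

░░░░░░░░░░░░░░■
░░░░░░░░░░░░░░■
░░░░░░░░░░░░░░■
░░░░░░░░░░░░░░■
░░░░░░░░░░░░░░■
░░░░░●◇●··●○○░■
░░░░░○■○●○■·●░■
░░░░░■○◆○●·◇·░■
░░░░░·■■··○●●░■
░░░░░●○●●·●◇●░■
░░░░░░◇·○■●●·░■
░░░░░░░░■●■■○░■
░░░░░░░░░░░░░░■
░░░░░░░░░░░░░░■
░░░░░░░░░░░░░░■

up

░░░░░░░░░░░░░░■
░░░░░░░░░░░░░░■
░░░░░░░░░░░░░░■
░░░░░░░░░░░░░░■
░░░░░░░░░░░░░░■
░░░░░·●●●◇░░░░■
░░░░░●◇●··●○○░■
░░░░░○■◆●○■·●░■
░░░░░■○●○●·◇·░■
░░░░░·■■··○●●░■
░░░░░●○●●·●◇●░■
░░░░░░◇·○■●●·░■
░░░░░░░░■●■■○░■
░░░░░░░░░░░░░░■
░░░░░░░░░░░░░░■

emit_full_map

·●●●◇░░░
●◇●··●○○
○■◆●○■·●
■○●○●·◇·
·■■··○●●
●○●●·●◇●
░◇·○■●●·
░░░■●■■○


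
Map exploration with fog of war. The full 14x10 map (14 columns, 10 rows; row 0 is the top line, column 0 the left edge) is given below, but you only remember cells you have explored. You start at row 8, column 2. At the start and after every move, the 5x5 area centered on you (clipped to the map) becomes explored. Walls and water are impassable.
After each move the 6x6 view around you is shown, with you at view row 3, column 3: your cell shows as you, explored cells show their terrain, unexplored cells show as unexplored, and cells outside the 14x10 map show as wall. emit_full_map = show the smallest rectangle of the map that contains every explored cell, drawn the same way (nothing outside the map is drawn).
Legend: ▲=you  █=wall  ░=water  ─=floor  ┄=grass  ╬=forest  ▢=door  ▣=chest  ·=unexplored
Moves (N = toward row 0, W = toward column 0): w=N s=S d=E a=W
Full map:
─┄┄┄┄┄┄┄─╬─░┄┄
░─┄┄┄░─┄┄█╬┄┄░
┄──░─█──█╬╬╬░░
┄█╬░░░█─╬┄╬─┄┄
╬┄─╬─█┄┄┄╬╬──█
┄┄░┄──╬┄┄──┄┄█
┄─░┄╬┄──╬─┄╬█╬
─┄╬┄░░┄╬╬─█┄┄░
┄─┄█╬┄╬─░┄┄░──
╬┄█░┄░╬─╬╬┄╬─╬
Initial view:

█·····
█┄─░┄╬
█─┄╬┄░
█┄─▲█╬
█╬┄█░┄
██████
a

██····
██┄─░┄
██─┄╬┄
██┄▲┄█
██╬┄█░
██████

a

███···
███┄─░
███─┄╬
███▲─┄
███╬┄█
██████

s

███┄─░
███─┄╬
███┄─┄
███▲┄█
██████
██████

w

███···
███┄─░
███─┄╬
███▲─┄
███╬┄█
██████

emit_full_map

┄─░┄╬
─┄╬┄░
▲─┄█╬
╬┄█░┄

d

██····
██┄─░┄
██─┄╬┄
██┄▲┄█
██╬┄█░
██████

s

██┄─░┄
██─┄╬┄
██┄─┄█
██╬▲█░
██████
██████

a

███┄─░
███─┄╬
███┄─┄
███▲┄█
██████
██████


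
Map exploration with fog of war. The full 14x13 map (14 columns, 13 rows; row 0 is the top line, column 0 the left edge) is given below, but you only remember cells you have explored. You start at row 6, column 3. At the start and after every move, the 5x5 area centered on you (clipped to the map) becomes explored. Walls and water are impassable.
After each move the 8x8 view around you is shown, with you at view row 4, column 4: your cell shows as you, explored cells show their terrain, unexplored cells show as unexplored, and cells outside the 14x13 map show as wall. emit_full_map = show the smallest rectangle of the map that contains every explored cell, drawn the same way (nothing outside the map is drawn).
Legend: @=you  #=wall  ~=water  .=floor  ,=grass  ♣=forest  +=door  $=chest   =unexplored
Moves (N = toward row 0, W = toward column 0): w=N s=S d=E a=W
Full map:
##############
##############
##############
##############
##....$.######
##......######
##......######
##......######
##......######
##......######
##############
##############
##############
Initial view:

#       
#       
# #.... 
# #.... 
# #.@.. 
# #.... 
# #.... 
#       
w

#       
#       
# ##### 
# #.... 
# #.@.. 
# #.... 
# #.... 
# #.... 

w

#       
#       
# ##### 
# ##### 
# #.@.. 
# #.... 
# #.... 
# #.... 

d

        
        
 ###### 
 ###### 
 #..@.$ 
 #..... 
 #..... 
 #....  

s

        
 ###### 
 ###### 
 #....$ 
 #..@.. 
 #..... 
 #..... 
 #....  

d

        
######  
####### 
#....$. 
#...@.. 
#...... 
#...... 
#....   

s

######  
####### 
#....$. 
#...... 
#...@.. 
#...... 
#...... 
        

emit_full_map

###### 
#######
#....$.
#......
#...@..
#......
#......

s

####### 
#....$. 
#...... 
#...... 
#...@.. 
#...... 
  ..... 
        

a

 #######
 #....$.
 #......
 #......
 #..@...
 #......
  ......
        

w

 ###### 
 #######
 #....$.
 #......
 #..@...
 #......
 #......
  ......

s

 #######
 #....$.
 #......
 #......
 #..@...
 #......
  ......
        

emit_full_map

###### 
#######
#....$.
#......
#......
#..@...
#......
 ......

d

####### 
#....$. 
#...... 
#...... 
#...@.. 
#...... 
 ...... 
        

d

######  
....$.  
......# 
......# 
....@.# 
......# 
......# 
        

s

....$.  
......# 
......# 
......# 
....@.# 
......# 
  ##### 
        

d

...$.   
.....#  
.....## 
.....## 
....@## 
.....## 
 ###### 
        

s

.....#  
.....## 
.....## 
.....## 
....@## 
 ###### 
  ##### 
        

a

......# 
......##
......##
......##
....@.##
  ######
  ######
        

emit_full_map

######   
#######  
#....$.  
#......# 
#......##
#......##
#......##
 ....@.##
   ######
   ######

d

.....#  
.....## 
.....## 
.....## 
....@## 
 ###### 
 ###### 
        

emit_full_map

######   
#######  
#....$.  
#......# 
#......##
#......##
#......##
 .....@##
   ######
   ######


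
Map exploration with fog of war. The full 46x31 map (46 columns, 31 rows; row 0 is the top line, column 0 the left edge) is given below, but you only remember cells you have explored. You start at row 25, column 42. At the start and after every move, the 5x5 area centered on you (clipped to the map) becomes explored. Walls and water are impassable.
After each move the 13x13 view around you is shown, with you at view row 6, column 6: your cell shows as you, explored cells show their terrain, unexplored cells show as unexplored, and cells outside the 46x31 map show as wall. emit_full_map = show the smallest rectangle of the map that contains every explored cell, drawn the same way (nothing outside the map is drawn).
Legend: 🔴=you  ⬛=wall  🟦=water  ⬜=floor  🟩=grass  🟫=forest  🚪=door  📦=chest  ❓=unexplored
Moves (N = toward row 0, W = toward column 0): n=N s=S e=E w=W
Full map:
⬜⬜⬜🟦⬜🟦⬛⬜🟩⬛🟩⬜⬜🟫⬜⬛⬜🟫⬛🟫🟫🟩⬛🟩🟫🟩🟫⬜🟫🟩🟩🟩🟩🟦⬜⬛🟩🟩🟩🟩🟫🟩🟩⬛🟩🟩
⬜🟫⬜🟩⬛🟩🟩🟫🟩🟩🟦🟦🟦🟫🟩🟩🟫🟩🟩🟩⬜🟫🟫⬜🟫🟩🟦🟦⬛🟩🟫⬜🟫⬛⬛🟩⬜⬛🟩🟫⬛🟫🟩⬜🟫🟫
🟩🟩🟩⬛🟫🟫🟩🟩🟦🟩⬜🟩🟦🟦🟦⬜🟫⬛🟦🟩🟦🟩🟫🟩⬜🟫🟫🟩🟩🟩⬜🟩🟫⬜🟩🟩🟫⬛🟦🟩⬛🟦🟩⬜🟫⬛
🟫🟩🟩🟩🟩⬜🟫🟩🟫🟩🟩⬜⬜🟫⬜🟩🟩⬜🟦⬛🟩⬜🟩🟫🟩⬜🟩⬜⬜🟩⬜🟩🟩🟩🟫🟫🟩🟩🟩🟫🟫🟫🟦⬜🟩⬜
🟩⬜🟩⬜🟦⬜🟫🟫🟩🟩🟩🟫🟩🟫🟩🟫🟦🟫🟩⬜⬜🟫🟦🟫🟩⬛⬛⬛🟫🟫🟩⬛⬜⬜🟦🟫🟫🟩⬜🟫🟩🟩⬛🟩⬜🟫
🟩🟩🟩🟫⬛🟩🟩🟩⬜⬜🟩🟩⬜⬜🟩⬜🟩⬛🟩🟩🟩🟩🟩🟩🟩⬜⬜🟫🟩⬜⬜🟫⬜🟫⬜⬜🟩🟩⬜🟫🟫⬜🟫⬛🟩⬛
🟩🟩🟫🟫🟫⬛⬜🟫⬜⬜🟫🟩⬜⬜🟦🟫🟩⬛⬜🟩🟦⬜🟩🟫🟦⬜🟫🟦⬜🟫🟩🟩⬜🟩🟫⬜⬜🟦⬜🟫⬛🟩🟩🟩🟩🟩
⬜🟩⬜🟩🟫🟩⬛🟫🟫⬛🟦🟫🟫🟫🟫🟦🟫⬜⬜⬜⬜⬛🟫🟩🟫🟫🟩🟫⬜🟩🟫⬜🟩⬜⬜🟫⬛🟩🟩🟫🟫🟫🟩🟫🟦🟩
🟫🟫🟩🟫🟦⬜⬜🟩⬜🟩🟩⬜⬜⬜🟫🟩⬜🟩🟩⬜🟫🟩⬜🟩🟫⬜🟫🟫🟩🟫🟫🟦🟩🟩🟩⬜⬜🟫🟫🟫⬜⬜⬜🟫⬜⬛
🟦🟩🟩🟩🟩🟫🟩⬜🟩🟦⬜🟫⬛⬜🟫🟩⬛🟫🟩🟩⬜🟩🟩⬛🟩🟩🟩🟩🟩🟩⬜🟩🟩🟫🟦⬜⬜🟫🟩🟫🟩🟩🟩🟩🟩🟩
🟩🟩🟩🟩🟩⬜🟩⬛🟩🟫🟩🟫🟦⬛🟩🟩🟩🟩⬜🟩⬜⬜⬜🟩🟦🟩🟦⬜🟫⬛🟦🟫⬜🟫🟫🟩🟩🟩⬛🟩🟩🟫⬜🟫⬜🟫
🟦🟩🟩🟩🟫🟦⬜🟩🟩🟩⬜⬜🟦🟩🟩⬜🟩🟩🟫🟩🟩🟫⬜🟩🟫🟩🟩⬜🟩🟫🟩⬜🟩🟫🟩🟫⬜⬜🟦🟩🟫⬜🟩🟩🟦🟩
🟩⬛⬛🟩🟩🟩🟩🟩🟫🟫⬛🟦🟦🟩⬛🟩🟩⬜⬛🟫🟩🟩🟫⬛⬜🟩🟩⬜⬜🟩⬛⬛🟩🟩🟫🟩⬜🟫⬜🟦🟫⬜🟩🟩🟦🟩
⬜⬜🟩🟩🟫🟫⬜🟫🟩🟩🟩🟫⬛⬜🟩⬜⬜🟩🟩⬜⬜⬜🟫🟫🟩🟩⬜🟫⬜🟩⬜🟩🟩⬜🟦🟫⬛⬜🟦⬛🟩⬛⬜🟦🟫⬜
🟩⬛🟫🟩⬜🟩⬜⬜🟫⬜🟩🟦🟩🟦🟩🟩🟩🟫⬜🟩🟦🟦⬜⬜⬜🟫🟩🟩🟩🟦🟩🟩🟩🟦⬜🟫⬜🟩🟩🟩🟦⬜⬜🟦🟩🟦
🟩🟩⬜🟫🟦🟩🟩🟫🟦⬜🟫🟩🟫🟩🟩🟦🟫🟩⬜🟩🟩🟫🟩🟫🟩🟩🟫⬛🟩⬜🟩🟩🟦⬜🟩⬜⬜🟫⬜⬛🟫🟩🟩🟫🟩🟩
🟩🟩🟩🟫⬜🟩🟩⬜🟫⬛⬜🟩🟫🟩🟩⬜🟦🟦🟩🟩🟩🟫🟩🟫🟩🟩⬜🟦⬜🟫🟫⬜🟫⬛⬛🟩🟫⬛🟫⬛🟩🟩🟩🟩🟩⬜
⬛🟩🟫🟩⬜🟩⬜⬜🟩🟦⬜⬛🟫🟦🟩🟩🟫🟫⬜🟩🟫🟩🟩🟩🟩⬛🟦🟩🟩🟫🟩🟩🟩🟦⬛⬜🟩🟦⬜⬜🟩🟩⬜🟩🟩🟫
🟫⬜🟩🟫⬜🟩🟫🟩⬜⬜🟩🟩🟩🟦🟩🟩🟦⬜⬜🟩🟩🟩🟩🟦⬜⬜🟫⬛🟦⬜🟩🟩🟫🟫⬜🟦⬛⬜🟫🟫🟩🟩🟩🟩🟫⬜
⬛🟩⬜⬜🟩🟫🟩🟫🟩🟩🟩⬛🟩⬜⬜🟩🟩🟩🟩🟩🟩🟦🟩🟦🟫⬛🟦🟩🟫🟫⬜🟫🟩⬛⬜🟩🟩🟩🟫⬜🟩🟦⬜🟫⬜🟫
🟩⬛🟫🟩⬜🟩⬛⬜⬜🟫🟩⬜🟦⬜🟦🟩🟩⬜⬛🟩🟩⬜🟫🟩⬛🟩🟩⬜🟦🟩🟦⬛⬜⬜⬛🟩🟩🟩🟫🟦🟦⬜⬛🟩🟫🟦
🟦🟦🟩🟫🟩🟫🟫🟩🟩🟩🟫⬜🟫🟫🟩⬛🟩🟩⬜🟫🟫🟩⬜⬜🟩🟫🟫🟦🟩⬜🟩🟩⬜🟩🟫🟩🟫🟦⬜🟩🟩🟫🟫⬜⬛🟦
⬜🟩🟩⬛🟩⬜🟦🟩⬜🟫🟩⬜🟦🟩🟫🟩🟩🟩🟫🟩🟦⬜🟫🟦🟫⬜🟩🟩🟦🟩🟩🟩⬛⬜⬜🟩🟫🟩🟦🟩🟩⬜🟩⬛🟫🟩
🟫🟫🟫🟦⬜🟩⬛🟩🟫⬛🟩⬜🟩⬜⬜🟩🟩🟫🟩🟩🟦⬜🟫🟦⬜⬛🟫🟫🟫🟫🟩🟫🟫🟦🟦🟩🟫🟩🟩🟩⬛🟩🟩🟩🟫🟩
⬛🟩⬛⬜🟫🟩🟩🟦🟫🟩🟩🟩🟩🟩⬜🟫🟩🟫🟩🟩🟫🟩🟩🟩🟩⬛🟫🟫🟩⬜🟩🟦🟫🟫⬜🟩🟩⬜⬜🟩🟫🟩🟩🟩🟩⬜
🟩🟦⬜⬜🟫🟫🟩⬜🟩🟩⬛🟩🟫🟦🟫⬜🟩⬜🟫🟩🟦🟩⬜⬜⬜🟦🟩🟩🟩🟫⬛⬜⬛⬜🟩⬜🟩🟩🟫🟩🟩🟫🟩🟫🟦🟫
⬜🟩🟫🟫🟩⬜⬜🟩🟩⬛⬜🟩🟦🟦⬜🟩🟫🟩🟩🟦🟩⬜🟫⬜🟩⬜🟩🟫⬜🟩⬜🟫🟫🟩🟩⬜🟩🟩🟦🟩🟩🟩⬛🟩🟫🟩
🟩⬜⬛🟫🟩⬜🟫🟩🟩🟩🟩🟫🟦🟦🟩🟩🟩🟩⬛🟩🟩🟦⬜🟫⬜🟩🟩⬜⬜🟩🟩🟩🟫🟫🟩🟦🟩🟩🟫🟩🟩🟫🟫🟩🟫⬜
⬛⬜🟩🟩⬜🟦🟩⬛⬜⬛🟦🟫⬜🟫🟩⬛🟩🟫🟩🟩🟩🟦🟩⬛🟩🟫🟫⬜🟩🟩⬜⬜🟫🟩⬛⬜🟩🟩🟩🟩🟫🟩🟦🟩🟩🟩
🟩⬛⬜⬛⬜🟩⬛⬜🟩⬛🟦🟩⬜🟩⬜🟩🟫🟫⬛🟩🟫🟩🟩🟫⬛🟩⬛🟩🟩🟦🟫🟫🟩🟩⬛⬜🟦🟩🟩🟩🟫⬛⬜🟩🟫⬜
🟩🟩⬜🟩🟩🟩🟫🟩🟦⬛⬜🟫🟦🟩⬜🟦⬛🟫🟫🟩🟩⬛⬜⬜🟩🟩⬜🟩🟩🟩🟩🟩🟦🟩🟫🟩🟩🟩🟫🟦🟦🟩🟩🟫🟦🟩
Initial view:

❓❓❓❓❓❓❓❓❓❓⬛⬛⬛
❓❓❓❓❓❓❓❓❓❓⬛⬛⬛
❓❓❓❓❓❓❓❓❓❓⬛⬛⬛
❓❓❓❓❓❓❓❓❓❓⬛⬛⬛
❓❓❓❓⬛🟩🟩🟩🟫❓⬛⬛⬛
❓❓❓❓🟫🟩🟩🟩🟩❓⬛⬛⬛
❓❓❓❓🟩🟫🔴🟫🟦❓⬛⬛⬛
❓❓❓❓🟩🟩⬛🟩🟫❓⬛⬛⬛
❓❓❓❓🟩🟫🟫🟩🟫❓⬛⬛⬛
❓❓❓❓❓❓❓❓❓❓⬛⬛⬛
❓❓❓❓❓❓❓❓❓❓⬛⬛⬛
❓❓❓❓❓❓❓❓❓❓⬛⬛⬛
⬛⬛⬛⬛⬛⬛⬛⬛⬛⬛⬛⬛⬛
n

❓❓❓❓❓❓❓❓❓❓⬛⬛⬛
❓❓❓❓❓❓❓❓❓❓⬛⬛⬛
❓❓❓❓❓❓❓❓❓❓⬛⬛⬛
❓❓❓❓❓❓❓❓❓❓⬛⬛⬛
❓❓❓❓🟩⬜🟩⬛🟫❓⬛⬛⬛
❓❓❓❓⬛🟩🟩🟩🟫❓⬛⬛⬛
❓❓❓❓🟫🟩🔴🟩🟩❓⬛⬛⬛
❓❓❓❓🟩🟫🟩🟫🟦❓⬛⬛⬛
❓❓❓❓🟩🟩⬛🟩🟫❓⬛⬛⬛
❓❓❓❓🟩🟫🟫🟩🟫❓⬛⬛⬛
❓❓❓❓❓❓❓❓❓❓⬛⬛⬛
❓❓❓❓❓❓❓❓❓❓⬛⬛⬛
❓❓❓❓❓❓❓❓❓❓⬛⬛⬛

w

❓❓❓❓❓❓❓❓❓❓❓⬛⬛
❓❓❓❓❓❓❓❓❓❓❓⬛⬛
❓❓❓❓❓❓❓❓❓❓❓⬛⬛
❓❓❓❓❓❓❓❓❓❓❓⬛⬛
❓❓❓❓🟩🟩⬜🟩⬛🟫❓⬛⬛
❓❓❓❓🟩⬛🟩🟩🟩🟫❓⬛⬛
❓❓❓❓🟩🟫🔴🟩🟩🟩❓⬛⬛
❓❓❓❓🟩🟩🟫🟩🟫🟦❓⬛⬛
❓❓❓❓🟩🟩🟩⬛🟩🟫❓⬛⬛
❓❓❓❓❓🟩🟫🟫🟩🟫❓⬛⬛
❓❓❓❓❓❓❓❓❓❓❓⬛⬛
❓❓❓❓❓❓❓❓❓❓❓⬛⬛
❓❓❓❓❓❓❓❓❓❓❓⬛⬛

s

❓❓❓❓❓❓❓❓❓❓❓⬛⬛
❓❓❓❓❓❓❓❓❓❓❓⬛⬛
❓❓❓❓❓❓❓❓❓❓❓⬛⬛
❓❓❓❓🟩🟩⬜🟩⬛🟫❓⬛⬛
❓❓❓❓🟩⬛🟩🟩🟩🟫❓⬛⬛
❓❓❓❓🟩🟫🟩🟩🟩🟩❓⬛⬛
❓❓❓❓🟩🟩🔴🟩🟫🟦❓⬛⬛
❓❓❓❓🟩🟩🟩⬛🟩🟫❓⬛⬛
❓❓❓❓🟩🟩🟫🟫🟩🟫❓⬛⬛
❓❓❓❓❓❓❓❓❓❓❓⬛⬛
❓❓❓❓❓❓❓❓❓❓❓⬛⬛
❓❓❓❓❓❓❓❓❓❓❓⬛⬛
⬛⬛⬛⬛⬛⬛⬛⬛⬛⬛⬛⬛⬛

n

❓❓❓❓❓❓❓❓❓❓❓⬛⬛
❓❓❓❓❓❓❓❓❓❓❓⬛⬛
❓❓❓❓❓❓❓❓❓❓❓⬛⬛
❓❓❓❓❓❓❓❓❓❓❓⬛⬛
❓❓❓❓🟩🟩⬜🟩⬛🟫❓⬛⬛
❓❓❓❓🟩⬛🟩🟩🟩🟫❓⬛⬛
❓❓❓❓🟩🟫🔴🟩🟩🟩❓⬛⬛
❓❓❓❓🟩🟩🟫🟩🟫🟦❓⬛⬛
❓❓❓❓🟩🟩🟩⬛🟩🟫❓⬛⬛
❓❓❓❓🟩🟩🟫🟫🟩🟫❓⬛⬛
❓❓❓❓❓❓❓❓❓❓❓⬛⬛
❓❓❓❓❓❓❓❓❓❓❓⬛⬛
❓❓❓❓❓❓❓❓❓❓❓⬛⬛

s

❓❓❓❓❓❓❓❓❓❓❓⬛⬛
❓❓❓❓❓❓❓❓❓❓❓⬛⬛
❓❓❓❓❓❓❓❓❓❓❓⬛⬛
❓❓❓❓🟩🟩⬜🟩⬛🟫❓⬛⬛
❓❓❓❓🟩⬛🟩🟩🟩🟫❓⬛⬛
❓❓❓❓🟩🟫🟩🟩🟩🟩❓⬛⬛
❓❓❓❓🟩🟩🔴🟩🟫🟦❓⬛⬛
❓❓❓❓🟩🟩🟩⬛🟩🟫❓⬛⬛
❓❓❓❓🟩🟩🟫🟫🟩🟫❓⬛⬛
❓❓❓❓❓❓❓❓❓❓❓⬛⬛
❓❓❓❓❓❓❓❓❓❓❓⬛⬛
❓❓❓❓❓❓❓❓❓❓❓⬛⬛
⬛⬛⬛⬛⬛⬛⬛⬛⬛⬛⬛⬛⬛

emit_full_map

🟩🟩⬜🟩⬛🟫
🟩⬛🟩🟩🟩🟫
🟩🟫🟩🟩🟩🟩
🟩🟩🔴🟩🟫🟦
🟩🟩🟩⬛🟩🟫
🟩🟩🟫🟫🟩🟫

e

❓❓❓❓❓❓❓❓❓❓⬛⬛⬛
❓❓❓❓❓❓❓❓❓❓⬛⬛⬛
❓❓❓❓❓❓❓❓❓❓⬛⬛⬛
❓❓❓🟩🟩⬜🟩⬛🟫❓⬛⬛⬛
❓❓❓🟩⬛🟩🟩🟩🟫❓⬛⬛⬛
❓❓❓🟩🟫🟩🟩🟩🟩❓⬛⬛⬛
❓❓❓🟩🟩🟫🔴🟫🟦❓⬛⬛⬛
❓❓❓🟩🟩🟩⬛🟩🟫❓⬛⬛⬛
❓❓❓🟩🟩🟫🟫🟩🟫❓⬛⬛⬛
❓❓❓❓❓❓❓❓❓❓⬛⬛⬛
❓❓❓❓❓❓❓❓❓❓⬛⬛⬛
❓❓❓❓❓❓❓❓❓❓⬛⬛⬛
⬛⬛⬛⬛⬛⬛⬛⬛⬛⬛⬛⬛⬛


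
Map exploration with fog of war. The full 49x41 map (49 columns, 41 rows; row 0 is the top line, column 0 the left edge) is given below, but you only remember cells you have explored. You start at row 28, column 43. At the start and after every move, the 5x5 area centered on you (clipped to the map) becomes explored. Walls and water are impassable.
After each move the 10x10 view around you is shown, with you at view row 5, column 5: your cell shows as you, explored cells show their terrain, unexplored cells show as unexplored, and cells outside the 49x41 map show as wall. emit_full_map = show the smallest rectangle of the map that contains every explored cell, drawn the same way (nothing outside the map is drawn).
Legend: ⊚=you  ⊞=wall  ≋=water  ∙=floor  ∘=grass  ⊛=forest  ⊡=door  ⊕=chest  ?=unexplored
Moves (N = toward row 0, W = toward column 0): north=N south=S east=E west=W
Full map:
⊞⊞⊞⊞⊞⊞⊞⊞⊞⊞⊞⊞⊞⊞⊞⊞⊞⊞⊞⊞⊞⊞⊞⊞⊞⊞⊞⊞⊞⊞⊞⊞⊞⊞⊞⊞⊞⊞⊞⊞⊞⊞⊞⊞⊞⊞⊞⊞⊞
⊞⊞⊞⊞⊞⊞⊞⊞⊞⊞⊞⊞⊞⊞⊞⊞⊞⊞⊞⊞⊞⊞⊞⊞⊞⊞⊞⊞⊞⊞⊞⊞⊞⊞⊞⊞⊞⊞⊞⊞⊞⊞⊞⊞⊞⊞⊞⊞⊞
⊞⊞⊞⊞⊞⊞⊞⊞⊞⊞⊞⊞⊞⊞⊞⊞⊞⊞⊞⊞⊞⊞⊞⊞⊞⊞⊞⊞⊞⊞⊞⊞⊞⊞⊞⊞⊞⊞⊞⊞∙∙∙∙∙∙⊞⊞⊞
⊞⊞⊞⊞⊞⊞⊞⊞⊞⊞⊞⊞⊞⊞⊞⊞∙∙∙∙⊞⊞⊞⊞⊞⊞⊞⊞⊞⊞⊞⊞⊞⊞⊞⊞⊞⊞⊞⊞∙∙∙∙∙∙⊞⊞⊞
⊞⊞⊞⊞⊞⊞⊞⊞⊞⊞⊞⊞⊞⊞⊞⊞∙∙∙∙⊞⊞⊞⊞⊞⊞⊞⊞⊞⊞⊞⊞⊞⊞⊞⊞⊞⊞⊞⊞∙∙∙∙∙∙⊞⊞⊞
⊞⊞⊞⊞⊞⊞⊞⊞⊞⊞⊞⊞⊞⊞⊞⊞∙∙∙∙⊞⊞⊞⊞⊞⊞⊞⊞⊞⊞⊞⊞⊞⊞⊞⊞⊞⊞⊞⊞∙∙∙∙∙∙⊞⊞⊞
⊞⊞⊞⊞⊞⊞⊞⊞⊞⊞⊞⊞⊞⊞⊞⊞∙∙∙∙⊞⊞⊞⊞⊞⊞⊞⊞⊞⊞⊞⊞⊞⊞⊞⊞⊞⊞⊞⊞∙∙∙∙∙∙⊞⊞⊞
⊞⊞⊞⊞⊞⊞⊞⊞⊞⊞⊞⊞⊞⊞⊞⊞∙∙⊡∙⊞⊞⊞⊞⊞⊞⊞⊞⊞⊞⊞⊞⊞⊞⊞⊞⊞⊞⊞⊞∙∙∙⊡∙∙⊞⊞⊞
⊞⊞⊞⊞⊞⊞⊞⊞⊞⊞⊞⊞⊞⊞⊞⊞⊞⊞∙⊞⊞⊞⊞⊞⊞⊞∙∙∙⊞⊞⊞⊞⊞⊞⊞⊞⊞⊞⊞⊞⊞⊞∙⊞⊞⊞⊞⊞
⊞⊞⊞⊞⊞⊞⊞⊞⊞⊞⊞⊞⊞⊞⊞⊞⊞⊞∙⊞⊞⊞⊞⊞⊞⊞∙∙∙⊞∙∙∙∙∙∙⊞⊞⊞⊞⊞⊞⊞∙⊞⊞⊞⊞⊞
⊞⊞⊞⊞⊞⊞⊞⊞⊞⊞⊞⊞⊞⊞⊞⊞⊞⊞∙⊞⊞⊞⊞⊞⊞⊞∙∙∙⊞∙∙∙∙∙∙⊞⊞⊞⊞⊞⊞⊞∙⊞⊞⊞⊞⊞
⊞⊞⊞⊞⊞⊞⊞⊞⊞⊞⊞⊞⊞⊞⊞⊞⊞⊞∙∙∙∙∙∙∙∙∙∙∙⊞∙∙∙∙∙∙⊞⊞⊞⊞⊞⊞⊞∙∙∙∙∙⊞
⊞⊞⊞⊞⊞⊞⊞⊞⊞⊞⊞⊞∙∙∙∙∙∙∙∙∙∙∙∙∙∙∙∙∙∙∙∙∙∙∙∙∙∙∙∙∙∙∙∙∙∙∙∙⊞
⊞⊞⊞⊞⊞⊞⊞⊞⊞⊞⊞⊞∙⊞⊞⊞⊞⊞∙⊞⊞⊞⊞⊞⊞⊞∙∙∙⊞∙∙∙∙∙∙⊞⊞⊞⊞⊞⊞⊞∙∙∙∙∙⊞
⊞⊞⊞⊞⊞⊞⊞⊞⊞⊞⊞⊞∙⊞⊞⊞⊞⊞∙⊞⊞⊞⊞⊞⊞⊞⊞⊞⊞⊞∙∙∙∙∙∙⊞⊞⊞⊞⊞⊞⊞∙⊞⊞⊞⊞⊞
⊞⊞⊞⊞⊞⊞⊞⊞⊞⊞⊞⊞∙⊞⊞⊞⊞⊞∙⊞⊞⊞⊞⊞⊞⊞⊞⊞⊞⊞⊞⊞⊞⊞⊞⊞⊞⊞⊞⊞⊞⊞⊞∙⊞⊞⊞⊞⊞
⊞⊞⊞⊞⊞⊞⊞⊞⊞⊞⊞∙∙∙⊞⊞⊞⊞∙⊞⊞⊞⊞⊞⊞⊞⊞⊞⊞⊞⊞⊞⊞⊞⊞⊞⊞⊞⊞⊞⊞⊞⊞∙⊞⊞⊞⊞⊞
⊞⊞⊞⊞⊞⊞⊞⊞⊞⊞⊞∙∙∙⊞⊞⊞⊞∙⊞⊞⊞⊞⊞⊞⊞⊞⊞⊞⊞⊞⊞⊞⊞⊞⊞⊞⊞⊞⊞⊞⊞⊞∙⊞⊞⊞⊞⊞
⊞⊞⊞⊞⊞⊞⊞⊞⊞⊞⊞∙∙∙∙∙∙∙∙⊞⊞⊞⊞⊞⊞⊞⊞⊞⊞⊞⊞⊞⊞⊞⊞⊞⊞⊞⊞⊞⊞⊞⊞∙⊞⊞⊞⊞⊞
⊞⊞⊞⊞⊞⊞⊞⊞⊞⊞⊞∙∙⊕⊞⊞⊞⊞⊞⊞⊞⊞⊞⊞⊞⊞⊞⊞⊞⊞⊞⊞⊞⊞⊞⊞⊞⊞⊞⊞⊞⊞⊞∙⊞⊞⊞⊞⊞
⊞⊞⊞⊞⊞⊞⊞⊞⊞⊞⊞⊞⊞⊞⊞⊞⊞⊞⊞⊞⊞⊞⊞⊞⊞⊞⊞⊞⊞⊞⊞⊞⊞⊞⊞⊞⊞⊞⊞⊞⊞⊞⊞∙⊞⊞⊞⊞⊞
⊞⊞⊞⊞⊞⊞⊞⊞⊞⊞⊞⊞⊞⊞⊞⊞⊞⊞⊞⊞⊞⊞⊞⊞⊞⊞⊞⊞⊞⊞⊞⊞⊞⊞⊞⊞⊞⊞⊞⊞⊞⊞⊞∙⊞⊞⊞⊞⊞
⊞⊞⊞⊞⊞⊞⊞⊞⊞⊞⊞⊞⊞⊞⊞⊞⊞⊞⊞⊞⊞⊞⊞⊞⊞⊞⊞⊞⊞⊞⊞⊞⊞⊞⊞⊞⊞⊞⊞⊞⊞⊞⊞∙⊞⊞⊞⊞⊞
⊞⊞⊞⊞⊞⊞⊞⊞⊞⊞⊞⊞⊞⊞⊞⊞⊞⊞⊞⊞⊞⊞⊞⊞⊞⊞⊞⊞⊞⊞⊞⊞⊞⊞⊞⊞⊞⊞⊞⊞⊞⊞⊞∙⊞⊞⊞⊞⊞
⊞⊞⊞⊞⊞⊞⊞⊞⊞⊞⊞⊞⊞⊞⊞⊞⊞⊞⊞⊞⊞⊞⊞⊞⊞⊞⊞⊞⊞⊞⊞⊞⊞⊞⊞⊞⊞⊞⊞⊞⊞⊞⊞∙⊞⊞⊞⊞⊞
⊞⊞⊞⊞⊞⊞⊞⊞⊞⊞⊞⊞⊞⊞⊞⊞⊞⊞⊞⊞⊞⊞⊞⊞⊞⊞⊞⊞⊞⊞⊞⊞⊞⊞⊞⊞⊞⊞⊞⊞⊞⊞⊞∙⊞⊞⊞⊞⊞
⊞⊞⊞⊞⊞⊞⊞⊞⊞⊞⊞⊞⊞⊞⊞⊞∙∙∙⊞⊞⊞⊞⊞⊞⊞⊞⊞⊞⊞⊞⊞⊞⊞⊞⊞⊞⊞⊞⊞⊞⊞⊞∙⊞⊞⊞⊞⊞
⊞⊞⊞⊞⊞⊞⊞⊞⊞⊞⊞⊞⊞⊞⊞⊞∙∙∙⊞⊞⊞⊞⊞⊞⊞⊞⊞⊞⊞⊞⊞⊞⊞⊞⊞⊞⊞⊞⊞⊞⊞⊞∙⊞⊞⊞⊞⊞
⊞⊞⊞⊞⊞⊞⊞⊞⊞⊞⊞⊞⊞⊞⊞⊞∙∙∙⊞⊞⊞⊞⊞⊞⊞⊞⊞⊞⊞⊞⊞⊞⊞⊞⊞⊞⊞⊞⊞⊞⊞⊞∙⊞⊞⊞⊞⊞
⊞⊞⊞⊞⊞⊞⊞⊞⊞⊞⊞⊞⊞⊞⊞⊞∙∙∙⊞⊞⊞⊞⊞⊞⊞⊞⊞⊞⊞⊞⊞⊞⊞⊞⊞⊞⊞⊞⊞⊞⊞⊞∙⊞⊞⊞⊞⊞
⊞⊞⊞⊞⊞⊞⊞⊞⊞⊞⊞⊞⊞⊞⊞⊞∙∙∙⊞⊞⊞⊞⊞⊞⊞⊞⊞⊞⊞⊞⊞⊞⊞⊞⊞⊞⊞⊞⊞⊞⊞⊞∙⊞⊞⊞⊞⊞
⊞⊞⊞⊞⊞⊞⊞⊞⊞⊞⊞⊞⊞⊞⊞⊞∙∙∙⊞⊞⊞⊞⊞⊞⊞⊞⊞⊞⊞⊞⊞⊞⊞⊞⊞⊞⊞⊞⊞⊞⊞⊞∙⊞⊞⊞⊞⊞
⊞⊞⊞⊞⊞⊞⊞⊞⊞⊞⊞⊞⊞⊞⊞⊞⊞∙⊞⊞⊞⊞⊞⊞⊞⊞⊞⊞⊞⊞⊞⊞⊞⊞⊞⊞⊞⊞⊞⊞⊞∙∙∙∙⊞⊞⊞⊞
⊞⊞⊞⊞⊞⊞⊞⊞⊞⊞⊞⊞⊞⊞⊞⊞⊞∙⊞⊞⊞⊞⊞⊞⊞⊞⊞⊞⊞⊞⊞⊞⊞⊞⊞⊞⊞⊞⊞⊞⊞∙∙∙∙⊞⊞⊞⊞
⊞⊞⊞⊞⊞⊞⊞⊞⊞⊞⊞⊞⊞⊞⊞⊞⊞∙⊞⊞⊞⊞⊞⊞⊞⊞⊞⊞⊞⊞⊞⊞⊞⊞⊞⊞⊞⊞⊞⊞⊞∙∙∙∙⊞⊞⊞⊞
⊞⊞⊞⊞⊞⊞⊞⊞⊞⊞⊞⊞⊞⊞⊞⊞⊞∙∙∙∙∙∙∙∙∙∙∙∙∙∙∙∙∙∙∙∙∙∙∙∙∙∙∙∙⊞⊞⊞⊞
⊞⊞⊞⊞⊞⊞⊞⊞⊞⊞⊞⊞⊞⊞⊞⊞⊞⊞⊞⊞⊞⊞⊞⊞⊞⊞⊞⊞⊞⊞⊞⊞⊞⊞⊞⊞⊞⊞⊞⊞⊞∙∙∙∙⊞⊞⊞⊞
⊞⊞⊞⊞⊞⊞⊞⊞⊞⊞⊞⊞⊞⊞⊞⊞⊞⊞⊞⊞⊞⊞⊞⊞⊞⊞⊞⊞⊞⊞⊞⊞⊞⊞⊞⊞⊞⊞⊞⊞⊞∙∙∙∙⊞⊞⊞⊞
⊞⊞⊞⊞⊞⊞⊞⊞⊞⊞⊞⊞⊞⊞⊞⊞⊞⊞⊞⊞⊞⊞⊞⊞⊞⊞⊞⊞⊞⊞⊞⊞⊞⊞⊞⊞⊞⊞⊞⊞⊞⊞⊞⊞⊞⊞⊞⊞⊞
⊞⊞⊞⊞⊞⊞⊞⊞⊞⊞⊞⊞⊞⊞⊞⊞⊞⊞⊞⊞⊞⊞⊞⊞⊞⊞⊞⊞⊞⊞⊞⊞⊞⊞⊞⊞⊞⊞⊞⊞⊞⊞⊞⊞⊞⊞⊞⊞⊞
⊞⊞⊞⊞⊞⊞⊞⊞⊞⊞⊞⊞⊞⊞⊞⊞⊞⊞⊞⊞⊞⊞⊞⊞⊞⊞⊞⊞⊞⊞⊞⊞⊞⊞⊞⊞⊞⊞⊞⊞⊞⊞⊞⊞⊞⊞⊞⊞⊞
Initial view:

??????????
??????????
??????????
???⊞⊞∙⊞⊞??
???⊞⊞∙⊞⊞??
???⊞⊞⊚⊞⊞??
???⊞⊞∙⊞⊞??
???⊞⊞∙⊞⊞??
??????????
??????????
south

??????????
??????????
???⊞⊞∙⊞⊞??
???⊞⊞∙⊞⊞??
???⊞⊞∙⊞⊞??
???⊞⊞⊚⊞⊞??
???⊞⊞∙⊞⊞??
???⊞⊞∙⊞⊞??
??????????
??????????

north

??????????
??????????
??????????
???⊞⊞∙⊞⊞??
???⊞⊞∙⊞⊞??
???⊞⊞⊚⊞⊞??
???⊞⊞∙⊞⊞??
???⊞⊞∙⊞⊞??
???⊞⊞∙⊞⊞??
??????????

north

??????????
??????????
??????????
???⊞⊞∙⊞⊞??
???⊞⊞∙⊞⊞??
???⊞⊞⊚⊞⊞??
???⊞⊞∙⊞⊞??
???⊞⊞∙⊞⊞??
???⊞⊞∙⊞⊞??
???⊞⊞∙⊞⊞??

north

??????????
??????????
??????????
???⊞⊞∙⊞⊞??
???⊞⊞∙⊞⊞??
???⊞⊞⊚⊞⊞??
???⊞⊞∙⊞⊞??
???⊞⊞∙⊞⊞??
???⊞⊞∙⊞⊞??
???⊞⊞∙⊞⊞??


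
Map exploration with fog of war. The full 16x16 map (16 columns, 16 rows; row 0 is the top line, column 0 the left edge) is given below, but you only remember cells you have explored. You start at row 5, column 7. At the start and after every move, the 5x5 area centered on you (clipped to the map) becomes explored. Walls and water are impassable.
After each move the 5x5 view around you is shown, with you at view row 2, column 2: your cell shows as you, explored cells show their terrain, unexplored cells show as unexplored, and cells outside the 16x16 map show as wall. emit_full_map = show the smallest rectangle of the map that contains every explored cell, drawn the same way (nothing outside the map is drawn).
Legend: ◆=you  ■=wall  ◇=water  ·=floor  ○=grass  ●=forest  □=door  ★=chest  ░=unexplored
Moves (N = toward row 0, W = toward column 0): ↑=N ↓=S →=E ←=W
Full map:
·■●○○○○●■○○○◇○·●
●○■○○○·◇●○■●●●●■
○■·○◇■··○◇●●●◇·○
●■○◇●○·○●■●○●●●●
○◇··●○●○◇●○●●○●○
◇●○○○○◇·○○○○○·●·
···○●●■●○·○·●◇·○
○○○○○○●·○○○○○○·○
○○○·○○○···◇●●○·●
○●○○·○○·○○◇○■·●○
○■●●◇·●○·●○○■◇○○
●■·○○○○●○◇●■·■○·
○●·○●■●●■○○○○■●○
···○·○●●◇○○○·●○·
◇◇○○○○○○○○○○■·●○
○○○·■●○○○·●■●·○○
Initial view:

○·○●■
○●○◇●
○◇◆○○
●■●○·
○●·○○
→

·○●■●
●○◇●○
◇·◆○○
■●○·○
●·○○○

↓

●○◇●○
◇·○○○
■●◆·○
●·○○○
○···◇

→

○◇●○●
·○○○○
●○◆○·
·○○○○
···◇●

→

◇●○●●
○○○○○
○·◆·●
○○○○○
··◇●●

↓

○○○○○
○·○·●
○○◆○○
··◇●●
○○◇○■

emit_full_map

○·○●■●░░
○●○◇●○●●
○◇·○○○○○
●■●○·○·●
○●·○○◆○○
░○···◇●●
░░░○○◇○■

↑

◇●○●●
○○○○○
○·◆·●
○○○○○
··◇●●

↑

●■●○●
◇●○●●
○○◆○○
○·○·●
○○○○○
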